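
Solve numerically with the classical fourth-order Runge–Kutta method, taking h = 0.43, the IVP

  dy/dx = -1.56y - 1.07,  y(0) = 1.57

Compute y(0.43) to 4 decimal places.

RK4: k1 = f(x_n, y_n); k2 = f(x_n + h/2, y_n + (h/2)·k1); k3 = f(x_n + h/2, y_n + (h/2)·k2); k4 = f(x_n + h, y_n + h·k3); y_{n+1} = y_n + (h/6)·(k1 + 2k2 + 2k3 + k4).
x=0.000000, y=1.570000:
  k1 = f(0.000000, 1.570000) = -3.519200
  k2 = f(0.215000, 0.813372) = -2.338860
  k3 = f(0.215000, 1.067145) = -2.734746
  k4 = f(0.430000, 0.394059) = -1.684732
  y ← 1.570000 + (0.43/6)·(k1 + 2k2 + 2k3 + k4) = 0.469835
y(0.43) ≈ 0.4698

0.4698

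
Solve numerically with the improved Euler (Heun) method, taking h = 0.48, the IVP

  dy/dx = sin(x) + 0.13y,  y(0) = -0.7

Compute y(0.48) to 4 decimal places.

Heun: k1 = f(x_n, y_n); k2 = f(x_n + h, y_n + h·k1); y_{n+1} = y_n + (h/2)·(k1 + k2).
x=0.000000, y=-0.700000:
  k1 = f(0.000000, -0.700000) = -0.091000
  k2 = f(0.480000, -0.743680) = 0.365101
  y ← -0.700000 + (0.48/2)·(-0.091000 + 0.365101) = -0.634216
y(0.48) ≈ -0.6342

-0.6342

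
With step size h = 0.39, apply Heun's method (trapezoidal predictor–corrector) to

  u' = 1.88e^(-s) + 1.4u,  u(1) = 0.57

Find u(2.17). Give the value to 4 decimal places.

Heun: k1 = f(s_n, u_n); k2 = f(s_n + h, u_n + h·k1); u_{n+1} = u_n + (h/2)·(k1 + k2).
s=1.000000, u=0.570000:
  k1 = f(1.000000, 0.570000) = 1.489613
  k2 = f(1.390000, 1.150949) = 2.079590
  u ← 0.570000 + (0.39/2)·(1.489613 + 2.079590) = 1.265995
s=1.390000, u=1.265995:
  k1 = f(1.390000, 1.265995) = 2.240654
  k2 = f(1.780000, 2.139850) = 3.312830
  u ← 1.265995 + (0.39/2)·(2.240654 + 3.312830) = 2.348924
s=1.780000, u=2.348924:
  k1 = f(1.780000, 2.348924) = 3.605533
  k2 = f(2.170000, 3.755082) = 5.471769
  u ← 2.348924 + (0.39/2)·(3.605533 + 5.471769) = 4.118998
u(2.17) ≈ 4.1190

4.1190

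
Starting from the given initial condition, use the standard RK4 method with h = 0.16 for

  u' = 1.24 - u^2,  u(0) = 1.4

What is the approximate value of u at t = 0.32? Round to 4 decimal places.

1.2454

RK4: k1 = f(t_n, u_n); k2 = f(t_n + h/2, u_n + (h/2)·k1); k3 = f(t_n + h/2, u_n + (h/2)·k2); k4 = f(t_n + h, u_n + h·k3); u_{n+1} = u_n + (h/6)·(k1 + 2k2 + 2k3 + k4).
t=0.000000, u=1.400000:
  k1 = f(0.000000, 1.400000) = -0.720000
  k2 = f(0.080000, 1.342400) = -0.562038
  k3 = f(0.080000, 1.355037) = -0.596125
  k4 = f(0.160000, 1.304620) = -0.462033
  u ← 1.400000 + (0.16/6)·(k1 + 2k2 + 2k3 + k4) = 1.306710
t=0.160000, u=1.306710:
  k1 = f(0.160000, 1.306710) = -0.467492
  k2 = f(0.240000, 1.269311) = -0.371151
  k3 = f(0.240000, 1.277018) = -0.390776
  k4 = f(0.320000, 1.244186) = -0.307999
  u ← 1.306710 + (0.16/6)·(k1 + 2k2 + 2k3 + k4) = 1.245395
u(0.32) ≈ 1.2454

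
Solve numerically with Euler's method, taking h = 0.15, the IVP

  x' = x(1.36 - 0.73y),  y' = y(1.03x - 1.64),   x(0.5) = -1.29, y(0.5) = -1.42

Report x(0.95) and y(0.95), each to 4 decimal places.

Euler on (x,y): x_{n+1} = x_n + h·x', y_{n+1} = y_n + h·y'.
0.500000: (-1.290000, -1.420000); f=(-3.091614, 4.215554) → (-1.753742, -0.787667)
0.650000: (-1.753742, -0.787667); f=(-3.393485, 2.714579) → (-2.262765, -0.380480)
0.800000: (-2.262765, -0.380480); f=(-3.705844, 1.510752) → (-2.818642, -0.153867)
(x(0.95), y(0.95)) ≈ (-2.8186, -0.1539)

-2.8186, -0.1539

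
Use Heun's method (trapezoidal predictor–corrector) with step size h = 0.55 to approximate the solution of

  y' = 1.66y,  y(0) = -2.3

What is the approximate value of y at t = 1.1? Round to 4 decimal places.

Heun: k1 = f(t_n, y_n); k2 = f(t_n + h, y_n + h·k1); y_{n+1} = y_n + (h/2)·(k1 + k2).
t=0.000000, y=-2.300000:
  k1 = f(0.000000, -2.300000) = -3.818000
  k2 = f(0.550000, -4.399900) = -7.303834
  y ← -2.300000 + (0.55/2)·(-3.818000 + (-7.303834)) = -5.358504
t=0.550000, y=-5.358504:
  k1 = f(0.550000, -5.358504) = -8.895117
  k2 = f(1.100000, -10.250819) = -17.016359
  y ← -5.358504 + (0.55/2)·(-8.895117 + (-17.016359)) = -12.484160
y(1.1) ≈ -12.4842

-12.4842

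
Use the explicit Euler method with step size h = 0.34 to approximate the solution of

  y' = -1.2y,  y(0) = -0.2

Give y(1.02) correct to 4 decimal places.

Euler: y_{n+1} = y_n + h·f(s_n, y_n).
s=0.000000, y=-0.200000: f=0.240000 → y ← -0.200000 + 0.34·0.240000 = -0.118400
s=0.340000, y=-0.118400: f=0.142080 → y ← -0.118400 + 0.34·0.142080 = -0.070093
s=0.680000, y=-0.070093: f=0.084111 → y ← -0.070093 + 0.34·0.084111 = -0.041495
y(1.02) ≈ -0.0415

-0.0415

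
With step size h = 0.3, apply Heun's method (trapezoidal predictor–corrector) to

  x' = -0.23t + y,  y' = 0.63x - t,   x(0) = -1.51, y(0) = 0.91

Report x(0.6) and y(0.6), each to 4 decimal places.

-1.1897, 0.2418

Heun on (x,y): k1 = f(t_n, state_n); k2 = f(t_n + h, state_n + h·k1); state_{n+1} = state_n + (h/2)·(k1 + k2).
0.000000: (-1.510000, 0.910000)
  k1 = (0.910000, -0.951300)
  predictor → (-1.237000, 0.624610)
  k2 = (0.555610, -1.079310)
  → (-1.290158, 0.605409)
0.300000: (-1.290158, 0.605409)
  k1 = (0.536409, -1.112800)
  predictor → (-1.129236, 0.271569)
  k2 = (0.133569, -1.311419)
  → (-1.189662, 0.241776)
(x(0.6), y(0.6)) ≈ (-1.1897, 0.2418)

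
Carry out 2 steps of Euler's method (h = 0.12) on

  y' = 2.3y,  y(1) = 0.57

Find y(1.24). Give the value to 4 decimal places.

Euler: y_{n+1} = y_n + h·f(t_n, y_n).
t=1.000000, y=0.570000: f=1.311000 → y ← 0.570000 + 0.12·1.311000 = 0.727320
t=1.120000, y=0.727320: f=1.672836 → y ← 0.727320 + 0.12·1.672836 = 0.928060
y(1.24) ≈ 0.9281

0.9281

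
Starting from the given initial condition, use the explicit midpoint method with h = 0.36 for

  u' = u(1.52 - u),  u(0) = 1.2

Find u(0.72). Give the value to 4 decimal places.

1.3916

Midpoint: k1 = f(t_n, u_n); k2 = f(t_n + h/2, u_n + (h/2)·k1); u_{n+1} = u_n + h·k2.
t=0.000000, u=1.200000:
  k1 = f(0.000000, 1.200000) = 0.384000
  k2 = f(0.180000, 1.269120) = 0.318397
  u ← 1.200000 + 0.36·0.318397 = 1.314623
t=0.360000, u=1.314623:
  k1 = f(0.360000, 1.314623) = 0.269993
  k2 = f(0.540000, 1.363222) = 0.213724
  u ← 1.314623 + 0.36·0.213724 = 1.391563
u(0.72) ≈ 1.3916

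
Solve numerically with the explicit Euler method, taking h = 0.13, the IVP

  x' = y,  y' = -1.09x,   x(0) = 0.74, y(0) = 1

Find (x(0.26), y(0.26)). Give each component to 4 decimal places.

Euler on (x,y): x_{n+1} = x_n + h·x', y_{n+1} = y_n + h·y'.
0.000000: (0.740000, 1.000000); f=(1.000000, -0.806600) → (0.870000, 0.895142)
0.130000: (0.870000, 0.895142); f=(0.895142, -0.948300) → (0.986368, 0.771863)
(x(0.26), y(0.26)) ≈ (0.9864, 0.7719)

0.9864, 0.7719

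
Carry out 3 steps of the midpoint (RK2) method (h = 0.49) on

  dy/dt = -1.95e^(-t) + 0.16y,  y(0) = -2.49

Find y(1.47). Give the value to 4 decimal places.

Midpoint: k1 = f(t_n, y_n); k2 = f(t_n + h/2, y_n + (h/2)·k1); y_{n+1} = y_n + h·k2.
t=0.000000, y=-2.490000:
  k1 = f(0.000000, -2.490000) = -2.348400
  k2 = f(0.245000, -3.065358) = -2.016731
  y ← -2.490000 + 0.49·(-2.016731) = -3.478198
t=0.490000, y=-3.478198:
  k1 = f(0.490000, -3.478198) = -1.751133
  k2 = f(0.735000, -3.907226) = -1.560192
  y ← -3.478198 + 0.49·(-1.560192) = -4.242692
t=0.980000, y=-4.242692:
  k1 = f(0.980000, -4.242692) = -1.410687
  k2 = f(1.225000, -4.588311) = -1.306957
  y ← -4.242692 + 0.49·(-1.306957) = -4.883101
y(1.47) ≈ -4.8831

-4.8831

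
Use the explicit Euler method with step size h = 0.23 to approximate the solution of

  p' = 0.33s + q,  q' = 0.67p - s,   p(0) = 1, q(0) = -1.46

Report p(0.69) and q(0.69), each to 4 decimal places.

Euler on (p,q): p_{n+1} = p_n + h·p', q_{n+1} = q_n + h·q'.
0.000000: (1.000000, -1.460000); f=(-1.460000, 0.670000) → (0.664200, -1.305900)
0.230000: (0.664200, -1.305900); f=(-1.230000, 0.215014) → (0.381300, -1.256447)
0.460000: (0.381300, -1.256447); f=(-1.104647, -0.204529) → (0.127231, -1.303488)
(p(0.69), q(0.69)) ≈ (0.1272, -1.3035)

0.1272, -1.3035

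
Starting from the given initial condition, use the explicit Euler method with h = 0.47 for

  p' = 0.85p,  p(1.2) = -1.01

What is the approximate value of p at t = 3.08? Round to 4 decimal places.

-3.8745

Euler: p_{n+1} = p_n + h·f(t_n, p_n).
t=1.200000, p=-1.010000: f=-0.858500 → p ← -1.010000 + 0.47·(-0.858500) = -1.413495
t=1.670000, p=-1.413495: f=-1.201471 → p ← -1.413495 + 0.47·(-1.201471) = -1.978186
t=2.140000, p=-1.978186: f=-1.681458 → p ← -1.978186 + 0.47·(-1.681458) = -2.768472
t=2.610000, p=-2.768472: f=-2.353201 → p ← -2.768472 + 0.47·(-2.353201) = -3.874476
p(3.08) ≈ -3.8745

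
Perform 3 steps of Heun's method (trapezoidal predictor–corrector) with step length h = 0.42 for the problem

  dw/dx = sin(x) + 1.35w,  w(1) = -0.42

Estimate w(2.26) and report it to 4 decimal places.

Heun: k1 = f(x_n, w_n); k2 = f(x_n + h, w_n + h·k1); w_{n+1} = w_n + (h/2)·(k1 + k2).
x=1.000000, w=-0.420000:
  k1 = f(1.000000, -0.420000) = 0.274471
  k2 = f(1.420000, -0.304722) = 0.577277
  w ← -0.420000 + (0.42/2)·(0.274471 + 0.577277) = -0.241133
x=1.420000, w=-0.241133:
  k1 = f(1.420000, -0.241133) = 0.663122
  k2 = f(1.840000, 0.037378) = 1.014444
  w ← -0.241133 + (0.42/2)·(0.663122 + 1.014444) = 0.111156
x=1.840000, w=0.111156:
  k1 = f(1.840000, 0.111156) = 1.114043
  k2 = f(2.260000, 0.579054) = 1.553476
  w ← 0.111156 + (0.42/2)·(1.114043 + 1.553476) = 0.671335
w(2.26) ≈ 0.6713

0.6713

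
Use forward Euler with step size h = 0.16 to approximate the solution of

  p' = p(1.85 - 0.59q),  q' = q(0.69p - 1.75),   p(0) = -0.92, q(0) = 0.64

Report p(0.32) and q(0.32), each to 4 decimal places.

-1.4307, 0.2353

Euler on (p,q): p_{n+1} = p_n + h·p', q_{n+1} = q_n + h·q'.
0.000000: (-0.920000, 0.640000); f=(-1.354608, -1.526272) → (-1.136737, 0.395796)
0.160000: (-1.136737, 0.395796); f=(-1.837513, -1.003086) → (-1.430739, 0.235303)
(p(0.32), q(0.32)) ≈ (-1.4307, 0.2353)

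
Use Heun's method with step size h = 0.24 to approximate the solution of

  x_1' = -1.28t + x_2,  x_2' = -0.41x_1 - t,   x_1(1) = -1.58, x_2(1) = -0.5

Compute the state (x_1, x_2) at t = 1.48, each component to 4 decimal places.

Heun on (x_1,x_2): k1 = f(t_n, state_n); k2 = f(t_n + h, state_n + h·k1); state_{n+1} = state_n + (h/2)·(k1 + k2).
1.000000: (-1.580000, -0.500000)
  k1 = (-1.780000, -0.352200)
  predictor → (-2.007200, -0.584528)
  k2 = (-2.171728, -0.417048)
  → (-2.054207, -0.592310)
1.240000: (-2.054207, -0.592310)
  k1 = (-2.179510, -0.397775)
  predictor → (-2.577290, -0.687776)
  k2 = (-2.582176, -0.423311)
  → (-2.625610, -0.690840)
(x_1(1.48), x_2(1.48)) ≈ (-2.6256, -0.6908)

-2.6256, -0.6908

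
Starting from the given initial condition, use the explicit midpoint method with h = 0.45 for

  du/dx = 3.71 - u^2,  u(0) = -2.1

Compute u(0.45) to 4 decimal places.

Midpoint: k1 = f(x_n, u_n); k2 = f(x_n + h/2, u_n + (h/2)·k1); u_{n+1} = u_n + h·k2.
x=0.000000, u=-2.100000:
  k1 = f(0.000000, -2.100000) = -0.700000
  k2 = f(0.225000, -2.257500) = -1.386306
  u ← -2.100000 + 0.45·(-1.386306) = -2.723838
u(0.45) ≈ -2.7238

-2.7238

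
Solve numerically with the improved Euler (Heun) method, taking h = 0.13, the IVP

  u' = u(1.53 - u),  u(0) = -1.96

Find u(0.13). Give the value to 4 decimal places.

-3.2157

Heun: k1 = f(t_n, u_n); k2 = f(t_n + h, u_n + h·k1); u_{n+1} = u_n + (h/2)·(k1 + k2).
t=0.000000, u=-1.960000:
  k1 = f(0.000000, -1.960000) = -6.840400
  k2 = f(0.130000, -2.849252) = -12.477593
  u ← -1.960000 + (0.13/2)·(-6.840400 + (-12.477593)) = -3.215670
u(0.13) ≈ -3.2157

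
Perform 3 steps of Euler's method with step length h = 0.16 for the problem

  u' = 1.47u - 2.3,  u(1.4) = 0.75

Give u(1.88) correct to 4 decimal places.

0.0294

Euler: u_{n+1} = u_n + h·f(x_n, u_n).
x=1.400000, u=0.750000: f=-1.197500 → u ← 0.750000 + 0.16·(-1.197500) = 0.558400
x=1.560000, u=0.558400: f=-1.479152 → u ← 0.558400 + 0.16·(-1.479152) = 0.321736
x=1.720000, u=0.321736: f=-1.827049 → u ← 0.321736 + 0.16·(-1.827049) = 0.029408
u(1.88) ≈ 0.0294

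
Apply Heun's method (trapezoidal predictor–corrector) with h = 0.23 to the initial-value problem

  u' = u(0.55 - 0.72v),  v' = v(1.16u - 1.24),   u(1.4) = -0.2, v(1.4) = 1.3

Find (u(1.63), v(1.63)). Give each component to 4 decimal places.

-0.1897, 0.9364

Heun on (u,v): k1 = f(s_n, state_n); k2 = f(s_n + h, state_n + h·k1); state_{n+1} = state_n + (h/2)·(k1 + k2).
1.400000: (-0.200000, 1.300000)
  k1 = (0.077200, -1.913600)
  predictor → (-0.182244, 0.859872)
  k2 = (0.012594, -1.248021)
  → (-0.189674, 0.936414)
(u(1.63), v(1.63)) ≈ (-0.1897, 0.9364)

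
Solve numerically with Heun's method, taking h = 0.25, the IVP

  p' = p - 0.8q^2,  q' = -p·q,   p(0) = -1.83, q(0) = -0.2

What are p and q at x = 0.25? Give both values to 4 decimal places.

Heun on (p,q): k1 = f(x_n, state_n); k2 = f(x_n + h, state_n + h·k1); state_{n+1} = state_n + (h/2)·(k1 + k2).
0.000000: (-1.830000, -0.200000)
  k1 = (-1.862000, -0.366000)
  predictor → (-2.295500, -0.291500)
  k2 = (-2.363478, -0.669138)
  → (-2.358185, -0.329392)
(p(0.25), q(0.25)) ≈ (-2.3582, -0.3294)

-2.3582, -0.3294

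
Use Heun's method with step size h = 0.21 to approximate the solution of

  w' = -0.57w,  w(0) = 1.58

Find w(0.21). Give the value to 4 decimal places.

1.4022

Heun: k1 = f(t_n, w_n); k2 = f(t_n + h, w_n + h·k1); w_{n+1} = w_n + (h/2)·(k1 + k2).
t=0.000000, w=1.580000:
  k1 = f(0.000000, 1.580000) = -0.900600
  k2 = f(0.210000, 1.390874) = -0.792798
  w ← 1.580000 + (0.21/2)·(-0.900600 + (-0.792798)) = 1.402193
w(0.21) ≈ 1.4022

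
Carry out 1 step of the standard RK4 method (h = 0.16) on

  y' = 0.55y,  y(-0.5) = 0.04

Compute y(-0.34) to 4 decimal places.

RK4: k1 = f(x_n, y_n); k2 = f(x_n + h/2, y_n + (h/2)·k1); k3 = f(x_n + h/2, y_n + (h/2)·k2); k4 = f(x_n + h, y_n + h·k3); y_{n+1} = y_n + (h/6)·(k1 + 2k2 + 2k3 + k4).
x=-0.500000, y=0.040000:
  k1 = f(-0.500000, 0.040000) = 0.022000
  k2 = f(-0.420000, 0.041760) = 0.022968
  k3 = f(-0.420000, 0.041837) = 0.023011
  k4 = f(-0.340000, 0.043682) = 0.024025
  y ← 0.040000 + (0.16/6)·(k1 + 2k2 + 2k3 + k4) = 0.043680
y(-0.34) ≈ 0.0437

0.0437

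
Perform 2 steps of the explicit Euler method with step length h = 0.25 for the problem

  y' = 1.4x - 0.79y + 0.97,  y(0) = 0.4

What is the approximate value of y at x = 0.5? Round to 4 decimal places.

Euler: y_{n+1} = y_n + h·f(x_n, y_n).
x=0.000000, y=0.400000: f=0.654000 → y ← 0.400000 + 0.25·0.654000 = 0.563500
x=0.250000, y=0.563500: f=0.874835 → y ← 0.563500 + 0.25·0.874835 = 0.782209
y(0.5) ≈ 0.7822

0.7822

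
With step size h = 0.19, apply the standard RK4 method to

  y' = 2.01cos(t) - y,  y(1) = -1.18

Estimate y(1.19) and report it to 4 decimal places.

RK4: k1 = f(t_n, y_n); k2 = f(t_n + h/2, y_n + (h/2)·k1); k3 = f(t_n + h/2, y_n + (h/2)·k2); k4 = f(t_n + h, y_n + h·k3); y_{n+1} = y_n + (h/6)·(k1 + 2k2 + 2k3 + k4).
t=1.000000, y=-1.180000:
  k1 = f(1.000000, -1.180000) = 2.266008
  k2 = f(1.095000, -0.964729) = 1.885403
  k3 = f(1.095000, -1.000887) = 1.921560
  k4 = f(1.190000, -0.814904) = 1.561940
  y ← -1.180000 + (0.19/6)·(k1 + 2k2 + 2k3 + k4) = -0.817674
y(1.19) ≈ -0.8177

-0.8177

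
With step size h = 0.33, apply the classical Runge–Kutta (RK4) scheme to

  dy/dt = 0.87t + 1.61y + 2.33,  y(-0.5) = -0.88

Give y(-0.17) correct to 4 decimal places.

-0.6150

RK4: k1 = f(t_n, y_n); k2 = f(t_n + h/2, y_n + (h/2)·k1); k3 = f(t_n + h/2, y_n + (h/2)·k2); k4 = f(t_n + h, y_n + h·k3); y_{n+1} = y_n + (h/6)·(k1 + 2k2 + 2k3 + k4).
t=-0.500000, y=-0.880000:
  k1 = f(-0.500000, -0.880000) = 0.478200
  k2 = f(-0.335000, -0.801097) = 0.748784
  k3 = f(-0.335000, -0.756451) = 0.820664
  k4 = f(-0.170000, -0.609181) = 1.201319
  y ← -0.880000 + (0.33/6)·(k1 + 2k2 + 2k3 + k4) = -0.614987
y(-0.17) ≈ -0.6150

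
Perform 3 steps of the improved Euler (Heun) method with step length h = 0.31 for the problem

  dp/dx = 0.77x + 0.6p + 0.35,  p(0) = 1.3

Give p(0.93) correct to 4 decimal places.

Heun: k1 = f(x_n, p_n); k2 = f(x_n + h, p_n + h·k1); p_{n+1} = p_n + (h/2)·(k1 + k2).
x=0.000000, p=1.300000:
  k1 = f(0.000000, 1.300000) = 1.130000
  k2 = f(0.310000, 1.650300) = 1.578880
  p ← 1.300000 + (0.31/2)·(1.130000 + 1.578880) = 1.719876
x=0.310000, p=1.719876:
  k1 = f(0.310000, 1.719876) = 1.620626
  k2 = f(0.620000, 2.222270) = 2.160762
  p ← 1.719876 + (0.31/2)·(1.620626 + 2.160762) = 2.305992
x=0.620000, p=2.305992:
  k1 = f(0.620000, 2.305992) = 2.210995
  k2 = f(0.930000, 2.991400) = 2.860940
  p ← 2.305992 + (0.31/2)·(2.210995 + 2.860940) = 3.092141
p(0.93) ≈ 3.0921

3.0921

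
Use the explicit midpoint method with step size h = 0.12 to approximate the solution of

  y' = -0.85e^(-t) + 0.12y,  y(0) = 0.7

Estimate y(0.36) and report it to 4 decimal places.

Midpoint: k1 = f(t_n, y_n); k2 = f(t_n + h/2, y_n + (h/2)·k1); y_{n+1} = y_n + h·k2.
t=0.000000, y=0.700000:
  k1 = f(0.000000, 0.700000) = -0.766000
  k2 = f(0.060000, 0.654040) = -0.722015
  y ← 0.700000 + 0.12·(-0.722015) = 0.613358
t=0.120000, y=0.613358:
  k1 = f(0.120000, 0.613358) = -0.680279
  k2 = f(0.180000, 0.572541) = -0.641275
  y ← 0.613358 + 0.12·(-0.641275) = 0.536405
t=0.240000, y=0.536405:
  k1 = f(0.240000, 0.536405) = -0.604265
  k2 = f(0.300000, 0.500149) = -0.569678
  y ← 0.536405 + 0.12·(-0.569678) = 0.468044
y(0.36) ≈ 0.4680

0.4680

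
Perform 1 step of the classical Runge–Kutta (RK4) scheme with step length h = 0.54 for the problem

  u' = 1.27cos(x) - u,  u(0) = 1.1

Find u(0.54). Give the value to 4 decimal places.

RK4: k1 = f(x_n, u_n); k2 = f(x_n + h/2, u_n + (h/2)·k1); k3 = f(x_n + h/2, u_n + (h/2)·k2); k4 = f(x_n + h, u_n + h·k3); u_{n+1} = u_n + (h/6)·(k1 + 2k2 + 2k3 + k4).
x=0.000000, u=1.100000:
  k1 = f(0.000000, 1.100000) = 0.170000
  k2 = f(0.270000, 1.145900) = 0.078089
  k3 = f(0.270000, 1.121084) = 0.102905
  k4 = f(0.540000, 1.155569) = -0.066279
  u ← 1.100000 + (0.54/6)·(k1 + 2k2 + 2k3 + k4) = 1.141914
u(0.54) ≈ 1.1419

1.1419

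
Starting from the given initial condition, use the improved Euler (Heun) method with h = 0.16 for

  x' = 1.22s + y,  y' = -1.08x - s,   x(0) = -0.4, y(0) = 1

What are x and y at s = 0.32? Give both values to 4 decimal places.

-0.0042, 1.0248

Heun on (x,y): k1 = f(s_n, state_n); k2 = f(s_n + h, state_n + h·k1); state_{n+1} = state_n + (h/2)·(k1 + k2).
0.000000: (-0.400000, 1.000000)
  k1 = (1.000000, 0.432000)
  predictor → (-0.240000, 1.069120)
  k2 = (1.264320, 0.099200)
  → (-0.218854, 1.042496)
0.160000: (-0.218854, 1.042496)
  k1 = (1.237696, 0.076363)
  predictor → (-0.020823, 1.054714)
  k2 = (1.445114, -0.297511)
  → (-0.004230, 1.024804)
(x(0.32), y(0.32)) ≈ (-0.0042, 1.0248)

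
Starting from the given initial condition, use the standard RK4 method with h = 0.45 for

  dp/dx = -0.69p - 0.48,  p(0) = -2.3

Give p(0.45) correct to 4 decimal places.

-1.8718

RK4: k1 = f(x_n, p_n); k2 = f(x_n + h/2, p_n + (h/2)·k1); k3 = f(x_n + h/2, p_n + (h/2)·k2); k4 = f(x_n + h, p_n + h·k3); p_{n+1} = p_n + (h/6)·(k1 + 2k2 + 2k3 + k4).
x=0.000000, p=-2.300000:
  k1 = f(0.000000, -2.300000) = 1.107000
  k2 = f(0.225000, -2.050925) = 0.935138
  k3 = f(0.225000, -2.089594) = 0.961820
  k4 = f(0.450000, -1.867181) = 0.808355
  p ← -2.300000 + (0.45/6)·(k1 + 2k2 + 2k3 + k4) = -1.871805
p(0.45) ≈ -1.8718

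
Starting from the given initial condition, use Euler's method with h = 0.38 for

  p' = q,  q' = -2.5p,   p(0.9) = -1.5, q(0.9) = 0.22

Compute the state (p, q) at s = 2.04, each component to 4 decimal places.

0.3451, 3.7423

Euler on (p,q): p_{n+1} = p_n + h·p', q_{n+1} = q_n + h·q'.
0.900000: (-1.500000, 0.220000); f=(0.220000, 3.750000) → (-1.416400, 1.645000)
1.280000: (-1.416400, 1.645000); f=(1.645000, 3.541000) → (-0.791300, 2.990580)
1.660000: (-0.791300, 2.990580); f=(2.990580, 1.978250) → (0.345120, 3.742315)
(p(2.04), q(2.04)) ≈ (0.3451, 3.7423)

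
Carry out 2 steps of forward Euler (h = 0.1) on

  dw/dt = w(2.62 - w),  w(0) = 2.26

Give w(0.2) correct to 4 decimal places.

Euler: w_{n+1} = w_n + h·f(t_n, w_n).
t=0.000000, w=2.260000: f=0.813600 → w ← 2.260000 + 0.1·0.813600 = 2.341360
t=0.100000, w=2.341360: f=0.652397 → w ← 2.341360 + 0.1·0.652397 = 2.406600
w(0.2) ≈ 2.4066

2.4066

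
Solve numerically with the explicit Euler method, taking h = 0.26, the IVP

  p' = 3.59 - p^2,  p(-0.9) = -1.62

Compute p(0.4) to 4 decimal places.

1.5130

Euler: p_{n+1} = p_n + h·f(t_n, p_n).
t=-0.900000, p=-1.620000: f=0.965600 → p ← -1.620000 + 0.26·0.965600 = -1.368944
t=-0.640000, p=-1.368944: f=1.715992 → p ← -1.368944 + 0.26·1.715992 = -0.922786
t=-0.380000, p=-0.922786: f=2.738466 → p ← -0.922786 + 0.26·2.738466 = -0.210785
t=-0.120000, p=-0.210785: f=3.545570 → p ← -0.210785 + 0.26·3.545570 = 0.711063
t=0.140000, p=0.711063: f=3.084389 → p ← 0.711063 + 0.26·3.084389 = 1.513004
p(0.4) ≈ 1.5130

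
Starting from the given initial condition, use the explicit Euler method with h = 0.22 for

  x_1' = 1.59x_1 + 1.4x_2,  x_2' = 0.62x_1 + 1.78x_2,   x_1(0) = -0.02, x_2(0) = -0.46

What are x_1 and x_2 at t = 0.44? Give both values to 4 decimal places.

-0.4257, -0.9176

Euler on (x_1,x_2): x_1_{n+1} = x_1_n + h·x_1', x_2_{n+1} = x_2_n + h·x_2'.
0.000000: (-0.020000, -0.460000); f=(-0.675800, -0.831200) → (-0.168676, -0.642864)
0.220000: (-0.168676, -0.642864); f=(-1.168204, -1.248877) → (-0.425681, -0.917617)
(x_1(0.44), x_2(0.44)) ≈ (-0.4257, -0.9176)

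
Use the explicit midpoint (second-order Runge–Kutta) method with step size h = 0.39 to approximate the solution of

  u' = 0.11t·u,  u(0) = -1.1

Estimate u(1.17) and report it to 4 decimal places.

-1.1856

Midpoint: k1 = f(t_n, u_n); k2 = f(t_n + h/2, u_n + (h/2)·k1); u_{n+1} = u_n + h·k2.
t=0.000000, u=-1.100000:
  k1 = f(0.000000, -1.100000) = 0.000000
  k2 = f(0.195000, -1.100000) = -0.023595
  u ← -1.100000 + 0.39·(-0.023595) = -1.109202
t=0.390000, u=-1.109202:
  k1 = f(0.390000, -1.109202) = -0.047585
  k2 = f(0.585000, -1.118481) = -0.071974
  u ← -1.109202 + 0.39·(-0.071974) = -1.137272
t=0.780000, u=-1.137272:
  k1 = f(0.780000, -1.137272) = -0.097578
  k2 = f(0.975000, -1.156300) = -0.124013
  u ← -1.137272 + 0.39·(-0.124013) = -1.185637
u(1.17) ≈ -1.1856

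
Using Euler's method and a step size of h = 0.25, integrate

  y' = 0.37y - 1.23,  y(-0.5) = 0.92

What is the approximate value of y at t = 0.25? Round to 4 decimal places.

0.1892

Euler: y_{n+1} = y_n + h·f(t_n, y_n).
t=-0.500000, y=0.920000: f=-0.889600 → y ← 0.920000 + 0.25·(-0.889600) = 0.697600
t=-0.250000, y=0.697600: f=-0.971888 → y ← 0.697600 + 0.25·(-0.971888) = 0.454628
t=0.000000, y=0.454628: f=-1.061788 → y ← 0.454628 + 0.25·(-1.061788) = 0.189181
y(0.25) ≈ 0.1892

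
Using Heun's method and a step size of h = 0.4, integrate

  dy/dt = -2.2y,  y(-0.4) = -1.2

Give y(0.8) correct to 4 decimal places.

Heun: k1 = f(t_n, y_n); k2 = f(t_n + h, y_n + h·k1); y_{n+1} = y_n + (h/2)·(k1 + k2).
t=-0.400000, y=-1.200000:
  k1 = f(-0.400000, -1.200000) = 2.640000
  k2 = f(0.000000, -0.144000) = 0.316800
  y ← -1.200000 + (0.4/2)·(2.640000 + 0.316800) = -0.608640
t=0.000000, y=-0.608640:
  k1 = f(0.000000, -0.608640) = 1.339008
  k2 = f(0.400000, -0.073037) = 0.160681
  y ← -0.608640 + (0.4/2)·(1.339008 + 0.160681) = -0.308702
t=0.400000, y=-0.308702:
  k1 = f(0.400000, -0.308702) = 0.679145
  k2 = f(0.800000, -0.037044) = 0.081497
  y ← -0.308702 + (0.4/2)·(0.679145 + 0.081497) = -0.156574
y(0.8) ≈ -0.1566

-0.1566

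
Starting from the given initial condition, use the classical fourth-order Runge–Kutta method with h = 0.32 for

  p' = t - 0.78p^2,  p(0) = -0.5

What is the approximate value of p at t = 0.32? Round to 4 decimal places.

-0.5153

RK4: k1 = f(t_n, p_n); k2 = f(t_n + h/2, p_n + (h/2)·k1); k3 = f(t_n + h/2, p_n + (h/2)·k2); k4 = f(t_n + h, p_n + h·k3); p_{n+1} = p_n + (h/6)·(k1 + 2k2 + 2k3 + k4).
t=0.000000, p=-0.500000:
  k1 = f(0.000000, -0.500000) = -0.195000
  k2 = f(0.160000, -0.531200) = -0.060095
  k3 = f(0.160000, -0.509615) = -0.042572
  k4 = f(0.320000, -0.513623) = 0.114229
  p ← -0.500000 + (0.32/6)·(k1 + 2k2 + 2k3 + k4) = -0.515259
p(0.32) ≈ -0.5153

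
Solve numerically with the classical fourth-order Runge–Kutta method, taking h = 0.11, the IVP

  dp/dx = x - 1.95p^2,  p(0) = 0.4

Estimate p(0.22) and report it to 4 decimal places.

RK4: k1 = f(x_n, p_n); k2 = f(x_n + h/2, p_n + (h/2)·k1); k3 = f(x_n + h/2, p_n + (h/2)·k2); k4 = f(x_n + h, p_n + h·k3); p_{n+1} = p_n + (h/6)·(k1 + 2k2 + 2k3 + k4).
x=0.000000, p=0.400000:
  k1 = f(0.000000, 0.400000) = -0.312000
  k2 = f(0.055000, 0.382840) = -0.230805
  k3 = f(0.055000, 0.387306) = -0.237511
  k4 = f(0.110000, 0.373874) = -0.162574
  p ← 0.400000 + (0.11/6)·(k1 + 2k2 + 2k3 + k4) = 0.374128
x=0.110000, p=0.374128:
  k1 = f(0.110000, 0.374128) = -0.162945
  k2 = f(0.165000, 0.365166) = -0.095025
  k3 = f(0.165000, 0.368902) = -0.100372
  k4 = f(0.220000, 0.363087) = -0.037073
  p ← 0.374128 + (0.11/6)·(k1 + 2k2 + 2k3 + k4) = 0.363296
p(0.22) ≈ 0.3633

0.3633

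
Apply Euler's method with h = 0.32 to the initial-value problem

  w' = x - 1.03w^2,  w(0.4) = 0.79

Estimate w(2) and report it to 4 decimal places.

Euler: w_{n+1} = w_n + h·f(x_n, w_n).
x=0.400000, w=0.790000: f=-0.242823 → w ← 0.790000 + 0.32·(-0.242823) = 0.712297
x=0.720000, w=0.712297: f=0.197413 → w ← 0.712297 + 0.32·0.197413 = 0.775469
x=1.040000, w=0.775469: f=0.420608 → w ← 0.775469 + 0.32·0.420608 = 0.910063
x=1.360000, w=0.910063: f=0.506939 → w ← 0.910063 + 0.32·0.506939 = 1.072284
x=1.680000, w=1.072284: f=0.495714 → w ← 1.072284 + 0.32·0.495714 = 1.230912
w(2) ≈ 1.2309

1.2309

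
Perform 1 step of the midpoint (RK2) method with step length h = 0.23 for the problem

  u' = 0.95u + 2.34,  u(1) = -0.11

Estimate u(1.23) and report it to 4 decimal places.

Midpoint: k1 = f(t_n, u_n); k2 = f(t_n + h/2, u_n + (h/2)·k1); u_{n+1} = u_n + h·k2.
t=1.000000, u=-0.110000:
  k1 = f(1.000000, -0.110000) = 2.235500
  k2 = f(1.115000, 0.147083) = 2.479728
  u ← -0.110000 + 0.23·2.479728 = 0.460338
u(1.23) ≈ 0.4603

0.4603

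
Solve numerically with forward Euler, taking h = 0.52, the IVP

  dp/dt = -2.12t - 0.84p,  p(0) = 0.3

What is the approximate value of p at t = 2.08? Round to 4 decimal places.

Euler: p_{n+1} = p_n + h·f(t_n, p_n).
t=0.000000, p=0.300000: f=-0.252000 → p ← 0.300000 + 0.52·(-0.252000) = 0.168960
t=0.520000, p=0.168960: f=-1.244326 → p ← 0.168960 + 0.52·(-1.244326) = -0.478090
t=1.040000, p=-0.478090: f=-1.803205 → p ← -0.478090 + 0.52·(-1.803205) = -1.415756
t=1.560000, p=-1.415756: f=-2.117965 → p ← -1.415756 + 0.52·(-2.117965) = -2.517098
p(2.08) ≈ -2.5171

-2.5171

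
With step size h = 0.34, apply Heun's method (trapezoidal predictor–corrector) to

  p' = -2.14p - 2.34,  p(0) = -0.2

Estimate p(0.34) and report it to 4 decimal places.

Heun: k1 = f(t_n, p_n); k2 = f(t_n + h, p_n + h·k1); p_{n+1} = p_n + (h/2)·(k1 + k2).
t=0.000000, p=-0.200000:
  k1 = f(0.000000, -0.200000) = -1.912000
  k2 = f(0.340000, -0.850080) = -0.520829
  p ← -0.200000 + (0.34/2)·(-1.912000 + (-0.520829)) = -0.613581
p(0.34) ≈ -0.6136

-0.6136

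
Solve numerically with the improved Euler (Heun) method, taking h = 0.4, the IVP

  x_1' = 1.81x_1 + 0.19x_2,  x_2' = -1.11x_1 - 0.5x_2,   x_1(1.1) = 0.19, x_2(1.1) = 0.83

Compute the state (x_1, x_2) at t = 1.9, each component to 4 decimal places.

0.9473, 0.1956

Heun on (x_1,x_2): k1 = f(t_n, state_n); k2 = f(t_n + h, state_n + h·k1); state_{n+1} = state_n + (h/2)·(k1 + k2).
1.100000: (0.190000, 0.830000)
  k1 = (0.501600, -0.625900)
  predictor → (0.390640, 0.579640)
  k2 = (0.817190, -0.723430)
  → (0.453758, 0.560134)
1.500000: (0.453758, 0.560134)
  k1 = (0.927727, -0.783738)
  predictor → (0.824849, 0.246639)
  k2 = (1.539838, -1.038902)
  → (0.947271, 0.195606)
(x_1(1.9), x_2(1.9)) ≈ (0.9473, 0.1956)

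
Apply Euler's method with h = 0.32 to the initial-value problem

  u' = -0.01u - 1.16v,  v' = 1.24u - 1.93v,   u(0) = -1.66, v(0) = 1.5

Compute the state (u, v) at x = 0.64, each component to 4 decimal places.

Euler on (u,v): u_{n+1} = u_n + h·u', v_{n+1} = v_n + h·v'.
0.000000: (-1.660000, 1.500000); f=(-1.723400, -4.953400) → (-2.211488, -0.085088)
0.320000: (-2.211488, -0.085088); f=(0.120817, -2.578025) → (-2.172827, -0.910056)
(u(0.64), v(0.64)) ≈ (-2.1728, -0.9101)

-2.1728, -0.9101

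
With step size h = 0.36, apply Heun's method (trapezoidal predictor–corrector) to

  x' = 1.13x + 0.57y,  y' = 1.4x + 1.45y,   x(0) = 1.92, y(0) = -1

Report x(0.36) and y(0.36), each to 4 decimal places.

2.6587, -0.2929

Heun on (x,y): k1 = f(s_n, state_n); k2 = f(s_n + h, state_n + h·k1); state_{n+1} = state_n + (h/2)·(k1 + k2).
0.000000: (1.920000, -1.000000)
  k1 = (1.599600, 1.238000)
  predictor → (2.495856, -0.554320)
  k2 = (2.504355, 2.690434)
  → (2.658712, -0.292882)
(x(0.36), y(0.36)) ≈ (2.6587, -0.2929)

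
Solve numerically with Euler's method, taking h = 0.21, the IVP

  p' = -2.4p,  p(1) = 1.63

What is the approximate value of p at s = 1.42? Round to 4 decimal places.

0.4010

Euler: p_{n+1} = p_n + h·f(s_n, p_n).
s=1.000000, p=1.630000: f=-3.912000 → p ← 1.630000 + 0.21·(-3.912000) = 0.808480
s=1.210000, p=0.808480: f=-1.940352 → p ← 0.808480 + 0.21·(-1.940352) = 0.401006
p(1.42) ≈ 0.4010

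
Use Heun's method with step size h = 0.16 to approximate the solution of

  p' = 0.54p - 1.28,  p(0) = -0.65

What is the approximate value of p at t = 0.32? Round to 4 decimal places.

Heun: k1 = f(t_n, p_n); k2 = f(t_n + h, p_n + h·k1); p_{n+1} = p_n + (h/2)·(k1 + k2).
t=0.000000, p=-0.650000:
  k1 = f(0.000000, -0.650000) = -1.631000
  k2 = f(0.160000, -0.910960) = -1.771918
  p ← -0.650000 + (0.16/2)·(-1.631000 + (-1.771918)) = -0.922233
t=0.160000, p=-0.922233:
  k1 = f(0.160000, -0.922233) = -1.778006
  k2 = f(0.320000, -1.206714) = -1.931626
  p ← -0.922233 + (0.16/2)·(-1.778006 + (-1.931626)) = -1.219004
p(0.32) ≈ -1.2190

-1.2190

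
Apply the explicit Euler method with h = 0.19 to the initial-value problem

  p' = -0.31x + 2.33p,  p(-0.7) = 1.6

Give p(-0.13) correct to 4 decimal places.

Euler: p_{n+1} = p_n + h·f(x_n, p_n).
x=-0.700000, p=1.600000: f=3.945000 → p ← 1.600000 + 0.19·3.945000 = 2.349550
x=-0.510000, p=2.349550: f=5.632552 → p ← 2.349550 + 0.19·5.632552 = 3.419735
x=-0.320000, p=3.419735: f=8.067182 → p ← 3.419735 + 0.19·8.067182 = 4.952499
p(-0.13) ≈ 4.9525

4.9525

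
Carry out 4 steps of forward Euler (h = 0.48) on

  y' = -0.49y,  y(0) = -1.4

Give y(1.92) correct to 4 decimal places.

-0.4790

Euler: y_{n+1} = y_n + h·f(t_n, y_n).
t=0.000000, y=-1.400000: f=0.686000 → y ← -1.400000 + 0.48·0.686000 = -1.070720
t=0.480000, y=-1.070720: f=0.524653 → y ← -1.070720 + 0.48·0.524653 = -0.818887
t=0.960000, y=-0.818887: f=0.401254 → y ← -0.818887 + 0.48·0.401254 = -0.626285
t=1.440000, y=-0.626285: f=0.306879 → y ← -0.626285 + 0.48·0.306879 = -0.478982
y(1.92) ≈ -0.4790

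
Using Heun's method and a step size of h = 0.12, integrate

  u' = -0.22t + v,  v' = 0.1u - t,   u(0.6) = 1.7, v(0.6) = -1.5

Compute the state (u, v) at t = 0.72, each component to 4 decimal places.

Heun on (u,v): k1 = f(t_n, state_n); k2 = f(t_n + h, state_n + h·k1); state_{n+1} = state_n + (h/2)·(k1 + k2).
0.600000: (1.700000, -1.500000)
  k1 = (-1.632000, -0.430000)
  predictor → (1.504160, -1.551600)
  k2 = (-1.710000, -0.569584)
  → (1.499480, -1.559975)
(u(0.72), v(0.72)) ≈ (1.4995, -1.5600)

1.4995, -1.5600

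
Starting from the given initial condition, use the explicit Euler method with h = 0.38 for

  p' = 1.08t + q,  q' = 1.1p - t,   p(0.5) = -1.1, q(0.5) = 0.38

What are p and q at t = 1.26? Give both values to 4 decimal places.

Euler on (p,q): p_{n+1} = p_n + h·p', q_{n+1} = q_n + h·q'.
0.500000: (-1.100000, 0.380000); f=(0.920000, -1.710000) → (-0.750400, -0.269800)
0.880000: (-0.750400, -0.269800); f=(0.680600, -1.705440) → (-0.491772, -0.917867)
(p(1.26), q(1.26)) ≈ (-0.4918, -0.9179)

-0.4918, -0.9179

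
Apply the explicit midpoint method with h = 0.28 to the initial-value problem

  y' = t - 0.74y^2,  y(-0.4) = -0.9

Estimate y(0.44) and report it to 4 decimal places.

Midpoint: k1 = f(t_n, y_n); k2 = f(t_n + h/2, y_n + (h/2)·k1); y_{n+1} = y_n + h·k2.
t=-0.400000, y=-0.900000:
  k1 = f(-0.400000, -0.900000) = -0.999400
  k2 = f(-0.260000, -1.039916) = -1.060255
  y ← -0.900000 + 0.28·(-1.060255) = -1.196871
t=-0.120000, y=-1.196871:
  k1 = f(-0.120000, -1.196871) = -1.180051
  k2 = f(0.020000, -1.362078) = -1.352891
  y ← -1.196871 + 0.28·(-1.352891) = -1.575681
t=0.160000, y=-1.575681:
  k1 = f(0.160000, -1.575681) = -1.677250
  k2 = f(0.300000, -1.810496) = -2.125642
  y ← -1.575681 + 0.28·(-2.125642) = -2.170860
y(0.44) ≈ -2.1709

-2.1709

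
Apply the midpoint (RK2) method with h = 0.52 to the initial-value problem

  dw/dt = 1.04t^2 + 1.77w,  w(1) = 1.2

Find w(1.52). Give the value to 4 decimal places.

3.9202

Midpoint: k1 = f(t_n, w_n); k2 = f(t_n + h/2, w_n + (h/2)·k1); w_{n+1} = w_n + h·k2.
t=1.000000, w=1.200000:
  k1 = f(1.000000, 1.200000) = 3.164000
  k2 = f(1.260000, 2.022640) = 5.231177
  w ← 1.200000 + 0.52·5.231177 = 3.920212
w(1.52) ≈ 3.9202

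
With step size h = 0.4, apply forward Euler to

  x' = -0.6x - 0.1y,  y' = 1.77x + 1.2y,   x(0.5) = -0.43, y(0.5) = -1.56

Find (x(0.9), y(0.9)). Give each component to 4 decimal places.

Euler on (x,y): x_{n+1} = x_n + h·x', y_{n+1} = y_n + h·y'.
0.500000: (-0.430000, -1.560000); f=(0.414000, -2.633100) → (-0.264400, -2.613240)
(x(0.9), y(0.9)) ≈ (-0.2644, -2.6132)

-0.2644, -2.6132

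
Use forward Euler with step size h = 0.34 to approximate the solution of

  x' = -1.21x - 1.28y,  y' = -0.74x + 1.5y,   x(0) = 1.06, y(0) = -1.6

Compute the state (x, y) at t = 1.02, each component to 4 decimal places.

Euler on (x,y): x_{n+1} = x_n + h·x', y_{n+1} = y_n + h·y'.
0.000000: (1.060000, -1.600000); f=(0.765400, -3.184400) → (1.320236, -2.682696)
0.340000: (1.320236, -2.682696); f=(1.836365, -5.001019) → (1.944600, -4.383042)
0.680000: (1.944600, -4.383042); f=(3.257328, -8.013568) → (3.052092, -7.107655)
(x(1.02), y(1.02)) ≈ (3.0521, -7.1077)

3.0521, -7.1077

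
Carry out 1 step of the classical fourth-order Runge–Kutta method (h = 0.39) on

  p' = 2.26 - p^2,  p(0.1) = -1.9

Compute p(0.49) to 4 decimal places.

-3.2638

RK4: k1 = f(x_n, p_n); k2 = f(x_n + h/2, p_n + (h/2)·k1); k3 = f(x_n + h/2, p_n + (h/2)·k2); k4 = f(x_n + h, p_n + h·k3); p_{n+1} = p_n + (h/6)·(k1 + 2k2 + 2k3 + k4).
x=0.100000, p=-1.900000:
  k1 = f(0.100000, -1.900000) = -1.350000
  k2 = f(0.295000, -2.163250) = -2.419651
  k3 = f(0.295000, -2.371832) = -3.365586
  k4 = f(0.490000, -3.212579) = -8.060662
  p ← -1.900000 + (0.39/6)·(k1 + 2k2 + 2k3 + k4) = -3.263774
p(0.49) ≈ -3.2638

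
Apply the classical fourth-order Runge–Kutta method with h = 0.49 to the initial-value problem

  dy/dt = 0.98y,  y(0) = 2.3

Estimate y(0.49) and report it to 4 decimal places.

3.7172

RK4: k1 = f(t_n, y_n); k2 = f(t_n + h/2, y_n + (h/2)·k1); k3 = f(t_n + h/2, y_n + (h/2)·k2); k4 = f(t_n + h, y_n + h·k3); y_{n+1} = y_n + (h/6)·(k1 + 2k2 + 2k3 + k4).
t=0.000000, y=2.300000:
  k1 = f(0.000000, 2.300000) = 2.254000
  k2 = f(0.245000, 2.852230) = 2.795185
  k3 = f(0.245000, 2.984820) = 2.925124
  k4 = f(0.490000, 3.733311) = 3.658645
  y ← 2.300000 + (0.49/6)·(k1 + 2k2 + 2k3 + k4) = 3.717183
y(0.49) ≈ 3.7172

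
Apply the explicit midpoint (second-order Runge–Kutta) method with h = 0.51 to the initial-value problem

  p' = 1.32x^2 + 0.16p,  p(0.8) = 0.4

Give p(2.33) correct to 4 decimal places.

6.2430

Midpoint: k1 = f(x_n, p_n); k2 = f(x_n + h/2, p_n + (h/2)·k1); p_{n+1} = p_n + h·k2.
x=0.800000, p=0.400000:
  k1 = f(0.800000, 0.400000) = 0.908800
  k2 = f(1.055000, 0.631744) = 1.570272
  p ← 0.400000 + 0.51·1.570272 = 1.200839
x=1.310000, p=1.200839:
  k1 = f(1.310000, 1.200839) = 2.457386
  k2 = f(1.565000, 1.827472) = 3.525373
  p ← 1.200839 + 0.51·3.525373 = 2.998779
x=1.820000, p=2.998779:
  k1 = f(1.820000, 2.998779) = 4.852173
  k2 = f(2.075000, 4.236083) = 6.361198
  p ← 2.998779 + 0.51·6.361198 = 6.242990
p(2.33) ≈ 6.2430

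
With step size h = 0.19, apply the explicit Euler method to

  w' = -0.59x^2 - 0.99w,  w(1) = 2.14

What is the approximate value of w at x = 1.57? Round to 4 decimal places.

0.7290

Euler: w_{n+1} = w_n + h·f(x_n, w_n).
x=1.000000, w=2.140000: f=-2.708600 → w ← 2.140000 + 0.19·(-2.708600) = 1.625366
x=1.190000, w=1.625366: f=-2.444611 → w ← 1.625366 + 0.19·(-2.444611) = 1.160890
x=1.380000, w=1.160890: f=-2.272877 → w ← 1.160890 + 0.19·(-2.272877) = 0.729043
w(1.57) ≈ 0.7290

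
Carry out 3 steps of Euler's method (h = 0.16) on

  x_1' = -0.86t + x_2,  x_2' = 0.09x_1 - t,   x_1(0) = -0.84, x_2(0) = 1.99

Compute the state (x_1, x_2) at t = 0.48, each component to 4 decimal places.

0.0400, 1.8903

Euler on (x_1,x_2): x_1_{n+1} = x_1_n + h·x_1', x_2_{n+1} = x_2_n + h·x_2'.
0.000000: (-0.840000, 1.990000); f=(1.990000, -0.075600) → (-0.521600, 1.977904)
0.160000: (-0.521600, 1.977904); f=(1.840304, -0.206944) → (-0.227151, 1.944793)
0.320000: (-0.227151, 1.944793); f=(1.669593, -0.340444) → (0.039984, 1.890322)
(x_1(0.48), x_2(0.48)) ≈ (0.0400, 1.8903)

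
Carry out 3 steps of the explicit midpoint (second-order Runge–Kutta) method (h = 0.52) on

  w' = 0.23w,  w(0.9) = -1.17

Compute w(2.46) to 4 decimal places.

-1.6737

Midpoint: k1 = f(x_n, w_n); k2 = f(x_n + h/2, w_n + (h/2)·k1); w_{n+1} = w_n + h·k2.
x=0.900000, w=-1.170000:
  k1 = f(0.900000, -1.170000) = -0.269100
  k2 = f(1.160000, -1.239966) = -0.285192
  w ← -1.170000 + 0.52·(-0.285192) = -1.318300
x=1.420000, w=-1.318300:
  k1 = f(1.420000, -1.318300) = -0.303209
  k2 = f(1.680000, -1.397134) = -0.321341
  w ← -1.318300 + 0.52·(-0.321341) = -1.485397
x=1.940000, w=-1.485397:
  k1 = f(1.940000, -1.485397) = -0.341641
  k2 = f(2.200000, -1.574224) = -0.362072
  w ← -1.485397 + 0.52·(-0.362072) = -1.673674
w(2.46) ≈ -1.6737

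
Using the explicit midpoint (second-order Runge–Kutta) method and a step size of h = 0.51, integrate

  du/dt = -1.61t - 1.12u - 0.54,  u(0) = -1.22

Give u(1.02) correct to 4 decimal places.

Midpoint: k1 = f(t_n, u_n); k2 = f(t_n + h/2, u_n + (h/2)·k1); u_{n+1} = u_n + h·k2.
t=0.000000, u=-1.220000:
  k1 = f(0.000000, -1.220000) = 0.826400
  k2 = f(0.255000, -1.009268) = 0.179830
  u ← -1.220000 + 0.51·0.179830 = -1.128287
t=0.510000, u=-1.128287:
  k1 = f(0.510000, -1.128287) = -0.097419
  k2 = f(0.765000, -1.153128) = -0.480146
  u ← -1.128287 + 0.51·(-0.480146) = -1.373161
u(1.02) ≈ -1.3732

-1.3732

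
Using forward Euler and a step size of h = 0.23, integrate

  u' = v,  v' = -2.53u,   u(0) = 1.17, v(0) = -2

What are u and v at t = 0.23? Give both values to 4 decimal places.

Euler on (u,v): u_{n+1} = u_n + h·u', v_{n+1} = v_n + h·v'.
0.000000: (1.170000, -2.000000); f=(-2.000000, -2.960100) → (0.710000, -2.680823)
(u(0.23), v(0.23)) ≈ (0.7100, -2.6808)

0.7100, -2.6808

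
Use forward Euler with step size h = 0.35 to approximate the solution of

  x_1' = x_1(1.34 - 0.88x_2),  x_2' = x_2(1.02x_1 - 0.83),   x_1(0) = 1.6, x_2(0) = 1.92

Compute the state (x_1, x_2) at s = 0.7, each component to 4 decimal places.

0.9993, 2.9773

Euler on (x_1,x_2): x_1_{n+1} = x_1_n + h·x_1', x_2_{n+1} = x_2_n + h·x_2'.
0.000000: (1.600000, 1.920000); f=(-0.559360, 1.539840) → (1.404224, 2.458944)
0.350000: (1.404224, 2.458944); f=(-1.156899, 1.481043) → (0.999309, 2.977309)
(x_1(0.7), x_2(0.7)) ≈ (0.9993, 2.9773)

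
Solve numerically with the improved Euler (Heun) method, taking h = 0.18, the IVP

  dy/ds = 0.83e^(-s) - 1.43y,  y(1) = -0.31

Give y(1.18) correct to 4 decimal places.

-0.1971

Heun: k1 = f(s_n, y_n); k2 = f(s_n + h, y_n + h·k1); y_{n+1} = y_n + (h/2)·(k1 + k2).
s=1.000000, y=-0.310000:
  k1 = f(1.000000, -0.310000) = 0.748640
  k2 = f(1.180000, -0.175245) = 0.505641
  y ← -0.310000 + (0.18/2)·(0.748640 + 0.505641) = -0.197115
y(1.18) ≈ -0.1971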